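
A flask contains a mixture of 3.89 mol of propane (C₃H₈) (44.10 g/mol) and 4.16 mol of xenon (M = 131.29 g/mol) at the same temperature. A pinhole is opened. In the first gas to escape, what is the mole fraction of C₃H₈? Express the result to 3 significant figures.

Effusion rate of each component ∝ n_i/√M_i (partial pressure × 1/√M).
Mole fraction of C₃H₈ in the effusate = (n_C₃H₈/√M_C₃H₈) / (n_C₃H₈/√M_C₃H₈ + n_Xe/√M_Xe)
= (3.89/√44.10) / (3.89/√44.10 + 4.16/√131.29) = 0.5858/(0.5858 + 0.3631) = 0.617.

0.617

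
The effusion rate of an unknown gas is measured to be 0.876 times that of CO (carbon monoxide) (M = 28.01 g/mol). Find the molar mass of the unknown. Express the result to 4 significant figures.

36.50 g/mol

Using Graham's law: rate_X/rate_CO = √(M_CO/M_X).
0.876 = √(28.01/M_X)
M_X = 28.01 / 0.876² = 28.01 / 0.7674 = 36.50 g/mol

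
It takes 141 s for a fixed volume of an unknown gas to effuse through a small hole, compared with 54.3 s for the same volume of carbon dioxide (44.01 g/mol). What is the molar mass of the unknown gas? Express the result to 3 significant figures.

297 g/mol

By Graham's law, t_X/t_CO₂ = √(M_X/M_CO₂).
141/54.3 = 2.597 = √(M_X/44.01)
M_X = 44.01 × 2.597² = 44.01 × 6.743 = 297 g/mol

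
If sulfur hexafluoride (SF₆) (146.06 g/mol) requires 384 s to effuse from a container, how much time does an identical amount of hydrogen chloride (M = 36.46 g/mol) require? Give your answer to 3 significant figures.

192 s

Since effusion rate ∝ 1/√M, t_HCl/t_SF₆ = √(M_HCl/M_SF₆) = √(36.46/146.06) = √0.2496 = 0.4996.
So the time for HCl is 384 × 0.4996 = 192 s.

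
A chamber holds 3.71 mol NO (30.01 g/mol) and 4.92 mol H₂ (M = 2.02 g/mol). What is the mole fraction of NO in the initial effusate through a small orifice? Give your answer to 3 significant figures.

Effusion rate of each component ∝ n_i/√M_i (partial pressure × 1/√M).
So x_NO in the escaping gas = (n_NO/√M_NO) / Σ(n_i/√M_i)
= (3.71/√30.01) / (3.71/√30.01 + 4.92/√2.02) = 0.6772/(0.6772 + 3.462) = 0.164.

0.164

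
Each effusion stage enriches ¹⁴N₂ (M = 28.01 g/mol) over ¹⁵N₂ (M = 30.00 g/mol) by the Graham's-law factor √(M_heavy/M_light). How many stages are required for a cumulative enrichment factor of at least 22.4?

Single-stage factor α = √(30.00/28.01), so ln α = ½ ln(1.07105) = 0.03432.
Need α^N ≥ 22.4 ⇒ N ≥ ln(22.4) / ln α = 3.109 / 0.03432 = 90.60.
Rounding up, N = 91 stages.

91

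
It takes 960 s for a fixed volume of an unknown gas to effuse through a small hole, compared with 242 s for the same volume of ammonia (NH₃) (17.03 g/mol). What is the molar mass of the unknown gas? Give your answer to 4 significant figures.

268.0 g/mol

Since effusion rate ∝ 1/√M, t_X/t_NH₃ = √(M_X/M_NH₃).
960/242 = 3.967 = √(M_X/17.03)
M_X = 17.03 × 3.967² = 17.03 × 15.74 = 268.0 g/mol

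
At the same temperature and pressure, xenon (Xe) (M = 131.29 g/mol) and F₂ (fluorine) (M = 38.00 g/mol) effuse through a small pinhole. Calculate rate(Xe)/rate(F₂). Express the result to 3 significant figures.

0.538

Using Graham's law: rate_Xe/rate_F₂ = √(M_F₂/M_Xe) = √(38.00/131.29) = √0.2894 = 0.538.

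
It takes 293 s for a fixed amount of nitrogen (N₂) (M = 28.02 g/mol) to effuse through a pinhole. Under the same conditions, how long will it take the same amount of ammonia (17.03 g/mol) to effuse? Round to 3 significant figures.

From Graham's law, t_NH₃/t_N₂ = √(M_NH₃/M_N₂) = √(17.03/28.02) = √0.6078 = 0.7796.
So the time for NH₃ is 293 × 0.7796 = 228 s.

228 s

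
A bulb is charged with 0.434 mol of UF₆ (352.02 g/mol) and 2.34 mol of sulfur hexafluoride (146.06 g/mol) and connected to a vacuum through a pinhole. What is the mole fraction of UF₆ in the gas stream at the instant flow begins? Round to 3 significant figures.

Rate_i ∝ x_i/√M_i (Graham's law weighted by mole fraction), so the effusate composition follows n_i/√M_i.
Mole fraction of UF₆ in the effusate = (n_UF₆/√M_UF₆) / (n_UF₆/√M_UF₆ + n_SF₆/√M_SF₆)
= (0.434/√352.02) / (0.434/√352.02 + 2.34/√146.06) = 0.02313/(0.02313 + 0.1936) = 0.107.

0.107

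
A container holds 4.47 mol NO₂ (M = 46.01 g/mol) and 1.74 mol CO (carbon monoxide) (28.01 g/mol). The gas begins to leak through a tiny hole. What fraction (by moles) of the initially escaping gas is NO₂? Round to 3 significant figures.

0.667

Each component's effusion rate ∝ (its partial pressure)·(1/√M) ∝ n_i/√M_i.
Mole fraction of NO₂ in the effusate = (n_NO₂/√M_NO₂) / (n_NO₂/√M_NO₂ + n_CO/√M_CO)
= (4.47/√46.01) / (4.47/√46.01 + 1.74/√28.01) = 0.6590/(0.6590 + 0.3288) = 0.667.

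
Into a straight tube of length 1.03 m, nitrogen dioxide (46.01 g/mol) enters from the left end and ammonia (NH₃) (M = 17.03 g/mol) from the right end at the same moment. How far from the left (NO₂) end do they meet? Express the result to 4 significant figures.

0.3896 m

Graham's law gives d_NO₂/d_NH₃ = rate_NO₂/rate_NH₃ = √(M_NH₃/M_NO₂) = √(17.03/46.01) = 0.6084.
With d_NO₂ + d_NH₃ = 1.03 m, d_NH₃ = 1.03/(1 + 0.6084) = 0.6404 m.
d_NO₂ = 1.03 − 0.6404 = 0.3896 m.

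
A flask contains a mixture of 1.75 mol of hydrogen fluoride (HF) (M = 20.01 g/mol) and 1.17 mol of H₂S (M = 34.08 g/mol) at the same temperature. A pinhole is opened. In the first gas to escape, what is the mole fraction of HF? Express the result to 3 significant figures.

The effusion rate of species i is ∝ p_i/√M_i ∝ n_i/√M_i.
Mole fraction of HF in the effusate = (n_HF/√M_HF) / (n_HF/√M_HF + n_H₂S/√M_H₂S)
= (1.75/√20.01) / (1.75/√20.01 + 1.17/√34.08) = 0.3912/(0.3912 + 0.2004) = 0.661.

0.661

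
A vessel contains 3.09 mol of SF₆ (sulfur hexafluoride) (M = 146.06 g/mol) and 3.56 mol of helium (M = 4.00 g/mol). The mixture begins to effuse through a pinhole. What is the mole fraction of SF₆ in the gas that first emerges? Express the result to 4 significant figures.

The effusion rate of species i is ∝ p_i/√M_i ∝ n_i/√M_i.
x_SF₆(eff) = (n_SF₆/√M_SF₆) / (n_SF₆/√M_SF₆ + n_He/√M_He)
= (3.09/√146.06) / (3.09/√146.06 + 3.56/√4.00) = 0.2557/(0.2557 + 1.780) = 0.1256.

0.1256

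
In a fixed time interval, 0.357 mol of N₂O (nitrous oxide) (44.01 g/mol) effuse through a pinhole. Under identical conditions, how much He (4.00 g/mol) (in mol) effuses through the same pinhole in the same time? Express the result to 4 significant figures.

From Graham's law, rate_He/rate_N₂O = √(M_N₂O/M_He) = √(44.01/4.00) = √11.00 = 3.317.
So the amount for He is 0.357 × 3.317 = 1.184 mol.

1.184 mol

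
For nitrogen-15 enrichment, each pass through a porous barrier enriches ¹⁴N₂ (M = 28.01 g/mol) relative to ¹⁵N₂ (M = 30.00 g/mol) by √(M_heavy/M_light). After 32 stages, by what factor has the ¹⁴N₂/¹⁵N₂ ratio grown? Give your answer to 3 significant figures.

After 32 stages the ratio has grown by (√(30.00/28.01))^32 = (30.00/28.01)^(32/2).
= 1.07105^16 = 3.00.

3.00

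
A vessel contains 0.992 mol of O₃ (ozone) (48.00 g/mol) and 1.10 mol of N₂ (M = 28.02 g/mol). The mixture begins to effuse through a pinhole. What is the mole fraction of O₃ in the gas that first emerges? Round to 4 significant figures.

0.4079

Each component's effusion rate ∝ (its partial pressure)·(1/√M) ∝ n_i/√M_i.
Mole fraction of O₃ in the effusate = (n_O₃/√M_O₃) / (n_O₃/√M_O₃ + n_N₂/√M_N₂)
= (0.992/√48.00) / (0.992/√48.00 + 1.10/√28.02) = 0.1432/(0.1432 + 0.2078) = 0.4079.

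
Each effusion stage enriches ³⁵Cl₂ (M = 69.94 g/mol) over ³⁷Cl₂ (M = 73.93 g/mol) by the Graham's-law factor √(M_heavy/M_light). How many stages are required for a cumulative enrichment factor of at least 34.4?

128

With α = √(73.93/69.94) per stage, ln α = ½ ln(1.05705) = 0.02774.
Need α^N ≥ 34.4 ⇒ N ≥ ln(34.4) / ln α = 3.538 / 0.02774 = 127.54.
Rounding up, N = 128 stages.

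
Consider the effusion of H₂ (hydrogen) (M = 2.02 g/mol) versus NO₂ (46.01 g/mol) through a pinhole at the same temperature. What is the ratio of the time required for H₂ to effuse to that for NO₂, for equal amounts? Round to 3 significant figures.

0.210

From Graham's law, t_H₂/t_NO₂ = √(M_H₂/M_NO₂) = √(2.02/46.01) = √0.04390 = 0.210.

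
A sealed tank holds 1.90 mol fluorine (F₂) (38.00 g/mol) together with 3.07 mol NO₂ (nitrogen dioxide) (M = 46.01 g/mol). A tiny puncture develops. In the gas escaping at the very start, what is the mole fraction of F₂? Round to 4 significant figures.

Effusion rate of each component ∝ n_i/√M_i (partial pressure × 1/√M).
x_F₂(eff) = (n_F₂/√M_F₂) / (n_F₂/√M_F₂ + n_NO₂/√M_NO₂)
= (1.90/√38.00) / (1.90/√38.00 + 3.07/√46.01) = 0.3082/(0.3082 + 0.4526) = 0.4051.

0.4051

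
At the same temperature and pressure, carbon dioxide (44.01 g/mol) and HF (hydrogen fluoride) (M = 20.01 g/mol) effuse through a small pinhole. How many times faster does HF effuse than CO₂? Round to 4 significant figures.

By Graham's law, rate_HF/rate_CO₂ = √(M_CO₂/M_HF) = √(44.01/20.01) = √2.199 = 1.483.

1.483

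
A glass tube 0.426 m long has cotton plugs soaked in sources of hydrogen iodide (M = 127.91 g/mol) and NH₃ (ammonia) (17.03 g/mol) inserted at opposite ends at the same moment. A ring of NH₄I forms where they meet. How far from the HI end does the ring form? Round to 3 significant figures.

0.114 m

The fronts meet when d_HI + d_NH₃ = L with d_HI/d_NH₃ = √(M_NH₃/M_HI) (Graham's law). Here √(M_NH₃/M_HI) = √(17.03/127.91) = 0.3649.
With d_HI + d_NH₃ = 0.426 m, d_NH₃ = 0.426/(1 + 0.3649) = 0.3121 m.
d_HI = 0.426 − 0.3121 = 0.114 m.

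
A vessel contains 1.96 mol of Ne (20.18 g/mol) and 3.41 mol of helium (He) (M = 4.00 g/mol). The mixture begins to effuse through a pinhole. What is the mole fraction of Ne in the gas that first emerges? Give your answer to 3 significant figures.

Each component's effusion rate ∝ (its partial pressure)·(1/√M) ∝ n_i/√M_i.
x_Ne(eff) = (n_Ne/√M_Ne) / (n_Ne/√M_Ne + n_He/√M_He)
= (1.96/√20.18) / (1.96/√20.18 + 3.41/√4.00) = 0.4363/(0.4363 + 1.705) = 0.204.

0.204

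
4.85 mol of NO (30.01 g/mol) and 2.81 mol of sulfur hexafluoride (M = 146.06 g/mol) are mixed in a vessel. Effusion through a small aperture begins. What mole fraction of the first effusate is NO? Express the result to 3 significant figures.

Each component's effusion rate ∝ (its partial pressure)·(1/√M) ∝ n_i/√M_i.
Mole fraction of NO in the effusate = (n_NO/√M_NO) / (n_NO/√M_NO + n_SF₆/√M_SF₆)
= (4.85/√30.01) / (4.85/√30.01 + 2.81/√146.06) = 0.8853/(0.8853 + 0.2325) = 0.792.

0.792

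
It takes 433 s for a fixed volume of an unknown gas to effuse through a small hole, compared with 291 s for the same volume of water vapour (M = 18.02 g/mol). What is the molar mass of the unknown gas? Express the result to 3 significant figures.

39.9 g/mol

By Graham's law, t_X/t_H₂O = √(M_X/M_H₂O).
433/291 = 1.488 = √(M_X/18.02)
M_X = 18.02 × 1.488² = 18.02 × 2.214 = 39.9 g/mol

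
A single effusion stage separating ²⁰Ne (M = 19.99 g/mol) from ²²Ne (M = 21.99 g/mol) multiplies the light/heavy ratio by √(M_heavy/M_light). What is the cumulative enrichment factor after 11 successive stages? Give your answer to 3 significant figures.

Overall factor = α^11 with α = √(21.99/19.99), i.e. (21.99/19.99)^(11/2).
= 1.10005^(11/2) = 1.69.

1.69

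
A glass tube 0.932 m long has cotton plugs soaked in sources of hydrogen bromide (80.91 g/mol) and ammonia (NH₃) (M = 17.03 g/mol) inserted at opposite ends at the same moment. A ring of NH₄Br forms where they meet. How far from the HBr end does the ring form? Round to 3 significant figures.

Graham's law gives d_HBr/d_NH₃ = rate_HBr/rate_NH₃ = √(M_NH₃/M_HBr) = √(17.03/80.91) = 0.4588.
With d_HBr + d_NH₃ = 0.932 m, d_NH₃ = 0.932/(1 + 0.4588) = 0.6389 m.
d_HBr = 0.932 − 0.6389 = 0.293 m.

0.293 m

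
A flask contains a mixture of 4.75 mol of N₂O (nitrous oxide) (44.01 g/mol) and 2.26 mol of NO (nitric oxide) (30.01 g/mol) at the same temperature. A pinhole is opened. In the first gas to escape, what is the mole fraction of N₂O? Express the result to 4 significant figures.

0.6344

Each component's effusion rate ∝ (its partial pressure)·(1/√M) ∝ n_i/√M_i.
So x_N₂O in the escaping gas = (n_N₂O/√M_N₂O) / Σ(n_i/√M_i)
= (4.75/√44.01) / (4.75/√44.01 + 2.26/√30.01) = 0.7160/(0.7160 + 0.4125) = 0.6344.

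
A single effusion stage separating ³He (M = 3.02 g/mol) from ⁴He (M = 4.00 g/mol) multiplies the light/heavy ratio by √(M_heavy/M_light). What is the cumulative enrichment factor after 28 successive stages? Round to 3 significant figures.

51.1

Each stage multiplies the ratio by α = √(4.00/3.02), so after 28 stages the overall factor is α^28 = (4.00/3.02)^(28/2).
= 1.32450^14 = 51.1.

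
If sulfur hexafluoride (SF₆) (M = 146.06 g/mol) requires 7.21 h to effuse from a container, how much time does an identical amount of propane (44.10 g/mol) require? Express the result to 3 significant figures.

3.96 h

Using Graham's law: t_C₃H₈/t_SF₆ = √(M_C₃H₈/M_SF₆) = √(44.10/146.06) = √0.3019 = 0.5495.
So the time for C₃H₈ is 7.21 × 0.5495 = 3.96 h.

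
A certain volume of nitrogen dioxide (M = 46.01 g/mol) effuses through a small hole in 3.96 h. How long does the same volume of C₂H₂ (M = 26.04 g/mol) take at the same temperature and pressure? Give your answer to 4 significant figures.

2.979 h

Using Graham's law: t_C₂H₂/t_NO₂ = √(M_C₂H₂/M_NO₂) = √(26.04/46.01) = √0.5660 = 0.7523.
So the time for C₂H₂ is 3.96 × 0.7523 = 2.979 h.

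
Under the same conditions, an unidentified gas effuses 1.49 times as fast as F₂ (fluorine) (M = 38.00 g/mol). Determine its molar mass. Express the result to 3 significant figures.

17.1 g/mol

From Graham's law, rate_X/rate_F₂ = √(M_F₂/M_X).
1.49 = √(38.00/M_X)
M_X = 38.00 / 1.49² = 38.00 / 2.220 = 17.1 g/mol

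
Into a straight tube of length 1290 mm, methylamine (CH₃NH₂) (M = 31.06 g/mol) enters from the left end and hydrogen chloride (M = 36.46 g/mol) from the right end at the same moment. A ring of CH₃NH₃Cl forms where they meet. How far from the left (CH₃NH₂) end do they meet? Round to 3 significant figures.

Graham's law gives d_CH₃NH₂/d_HCl = rate_CH₃NH₂/rate_HCl = √(M_HCl/M_CH₃NH₂) = √(36.46/31.06) = 1.083.
With d_CH₃NH₂ + d_HCl = 1290 mm, d_HCl = 1290/(1 + 1.083) = 619.2 mm.
d_CH₃NH₂ = 1290 − 619.2 = 671 mm.

671 mm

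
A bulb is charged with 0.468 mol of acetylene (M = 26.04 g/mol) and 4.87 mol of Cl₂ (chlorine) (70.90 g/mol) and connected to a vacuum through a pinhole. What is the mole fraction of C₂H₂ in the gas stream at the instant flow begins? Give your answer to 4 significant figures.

Effusion rate of each component ∝ n_i/√M_i (partial pressure × 1/√M).
Mole fraction of C₂H₂ in the effusate = (n_C₂H₂/√M_C₂H₂) / (n_C₂H₂/√M_C₂H₂ + n_Cl₂/√M_Cl₂)
= (0.468/√26.04) / (0.468/√26.04 + 4.87/√70.90) = 0.09171/(0.09171 + 0.5784) = 0.1369.

0.1369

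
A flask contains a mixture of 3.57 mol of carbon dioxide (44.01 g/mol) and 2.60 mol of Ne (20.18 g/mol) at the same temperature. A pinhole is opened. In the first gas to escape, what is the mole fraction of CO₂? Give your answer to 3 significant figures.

Rate_i ∝ x_i/√M_i (Graham's law weighted by mole fraction), so the effusate composition follows n_i/√M_i.
x_CO₂(eff) = (n_CO₂/√M_CO₂) / (n_CO₂/√M_CO₂ + n_Ne/√M_Ne)
= (3.57/√44.01) / (3.57/√44.01 + 2.60/√20.18) = 0.5381/(0.5381 + 0.5788) = 0.482.

0.482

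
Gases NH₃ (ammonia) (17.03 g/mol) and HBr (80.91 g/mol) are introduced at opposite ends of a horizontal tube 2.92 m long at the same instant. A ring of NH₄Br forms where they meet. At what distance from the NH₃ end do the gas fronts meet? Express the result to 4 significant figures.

Distances travelled in equal time are proportional to diffusion rates, so d_NH₃/d_HBr = √(M_HBr/M_NH₃) = √(80.91/17.03) = 2.180.
With d_NH₃ + d_HBr = 2.92 m, d_HBr = 2.92/(1 + 2.180) = 0.9183 m.
d_NH₃ = 2.92 − 0.9183 = 2.002 m.

2.002 m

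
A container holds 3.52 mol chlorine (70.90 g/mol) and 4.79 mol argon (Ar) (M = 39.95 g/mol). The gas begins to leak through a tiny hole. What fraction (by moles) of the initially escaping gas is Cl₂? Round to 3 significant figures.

0.356

The effusion rate of species i is ∝ p_i/√M_i ∝ n_i/√M_i.
Mole fraction of Cl₂ in the effusate = (n_Cl₂/√M_Cl₂) / (n_Cl₂/√M_Cl₂ + n_Ar/√M_Ar)
= (3.52/√70.90) / (3.52/√70.90 + 4.79/√39.95) = 0.4180/(0.4180 + 0.7578) = 0.356.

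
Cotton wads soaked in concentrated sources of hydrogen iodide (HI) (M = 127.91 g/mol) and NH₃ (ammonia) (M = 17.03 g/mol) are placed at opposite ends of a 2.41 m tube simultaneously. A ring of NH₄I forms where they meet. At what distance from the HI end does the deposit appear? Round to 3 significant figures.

The fronts meet when d_HI + d_NH₃ = L with d_HI/d_NH₃ = √(M_NH₃/M_HI) (Graham's law). Here √(M_NH₃/M_HI) = √(17.03/127.91) = 0.3649.
With d_HI + d_NH₃ = 2.41 m, d_NH₃ = 2.41/(1 + 0.3649) = 1.766 m.
d_HI = 2.41 − 1.766 = 0.644 m.

0.644 m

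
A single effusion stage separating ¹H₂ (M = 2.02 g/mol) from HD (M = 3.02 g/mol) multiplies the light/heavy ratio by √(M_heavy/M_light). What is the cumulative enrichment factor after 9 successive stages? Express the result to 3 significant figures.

6.11

Each stage multiplies the ratio by α = √(3.02/2.02), so after 9 stages the overall factor is α^9 = (3.02/2.02)^(9/2).
= 1.49505^(9/2) = 6.11.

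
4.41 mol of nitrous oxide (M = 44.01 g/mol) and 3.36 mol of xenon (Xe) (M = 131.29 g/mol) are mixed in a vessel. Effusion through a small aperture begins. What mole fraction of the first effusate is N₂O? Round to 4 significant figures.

0.6939

Rate_i ∝ x_i/√M_i (Graham's law weighted by mole fraction), so the effusate composition follows n_i/√M_i.
So x_N₂O in the escaping gas = (n_N₂O/√M_N₂O) / Σ(n_i/√M_i)
= (4.41/√44.01) / (4.41/√44.01 + 3.36/√131.29) = 0.6648/(0.6648 + 0.2932) = 0.6939.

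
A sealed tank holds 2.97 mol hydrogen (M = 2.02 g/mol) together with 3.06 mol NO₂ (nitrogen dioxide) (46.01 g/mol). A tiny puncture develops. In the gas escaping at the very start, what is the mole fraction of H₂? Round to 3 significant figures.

Effusion rate of each component ∝ n_i/√M_i (partial pressure × 1/√M).
Mole fraction of H₂ in the effusate = (n_H₂/√M_H₂) / (n_H₂/√M_H₂ + n_NO₂/√M_NO₂)
= (2.97/√2.02) / (2.97/√2.02 + 3.06/√46.01) = 2.090/(2.090 + 0.4511) = 0.822.

0.822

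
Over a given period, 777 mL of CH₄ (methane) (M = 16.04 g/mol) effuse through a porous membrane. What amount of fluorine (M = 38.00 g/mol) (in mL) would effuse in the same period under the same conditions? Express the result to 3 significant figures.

505 mL

Graham's law gives rate_F₂/rate_CH₄ = √(M_CH₄/M_F₂) = √(16.04/38.00) = √0.4221 = 0.6497.
So the volume for F₂ is 777 × 0.6497 = 505 mL.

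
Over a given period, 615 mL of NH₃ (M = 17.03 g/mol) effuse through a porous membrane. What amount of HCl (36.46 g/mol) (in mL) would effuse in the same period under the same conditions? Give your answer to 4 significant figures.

From Graham's law, rate_HCl/rate_NH₃ = √(M_NH₃/M_HCl) = √(17.03/36.46) = √0.4671 = 0.6834.
So the volume for HCl is 615 × 0.6834 = 420.3 mL.

420.3 mL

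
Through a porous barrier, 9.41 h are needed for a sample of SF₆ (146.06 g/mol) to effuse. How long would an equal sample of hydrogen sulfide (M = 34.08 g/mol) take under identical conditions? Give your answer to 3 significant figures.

4.55 h

From Graham's law, t_H₂S/t_SF₆ = √(M_H₂S/M_SF₆) = √(34.08/146.06) = √0.2333 = 0.4830.
So the time for H₂S is 9.41 × 0.4830 = 4.55 h.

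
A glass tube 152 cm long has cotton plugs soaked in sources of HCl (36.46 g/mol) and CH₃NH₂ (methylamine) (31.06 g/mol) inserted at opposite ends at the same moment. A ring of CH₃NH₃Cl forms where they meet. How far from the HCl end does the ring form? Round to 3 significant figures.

Distances travelled in equal time are proportional to diffusion rates, so d_HCl/d_CH₃NH₂ = √(M_CH₃NH₂/M_HCl) = √(31.06/36.46) = 0.9230.
With d_HCl + d_CH₃NH₂ = 152 cm, d_CH₃NH₂ = 152/(1 + 0.9230) = 79.04 cm.
d_HCl = 152 − 79.04 = 73.0 cm.

73.0 cm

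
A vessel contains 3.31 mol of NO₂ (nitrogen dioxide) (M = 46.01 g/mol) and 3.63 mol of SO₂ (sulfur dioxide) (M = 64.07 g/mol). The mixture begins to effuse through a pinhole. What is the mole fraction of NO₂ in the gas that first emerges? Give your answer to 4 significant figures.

Rate_i ∝ x_i/√M_i (Graham's law weighted by mole fraction), so the effusate composition follows n_i/√M_i.
So x_NO₂ in the escaping gas = (n_NO₂/√M_NO₂) / Σ(n_i/√M_i)
= (3.31/√46.01) / (3.31/√46.01 + 3.63/√64.07) = 0.4880/(0.4880 + 0.4535) = 0.5183.

0.5183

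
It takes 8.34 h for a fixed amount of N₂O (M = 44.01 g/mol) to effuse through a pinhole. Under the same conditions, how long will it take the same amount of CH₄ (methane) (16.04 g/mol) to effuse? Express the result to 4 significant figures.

5.035 h

By Graham's law, t_CH₄/t_N₂O = √(M_CH₄/M_N₂O) = √(16.04/44.01) = √0.3645 = 0.6037.
So the time for CH₄ is 8.34 × 0.6037 = 5.035 h.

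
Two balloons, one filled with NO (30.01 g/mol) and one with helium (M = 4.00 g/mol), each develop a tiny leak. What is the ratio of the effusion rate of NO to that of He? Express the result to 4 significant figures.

Using Graham's law: rate_NO/rate_He = √(M_He/M_NO) = √(4.00/30.01) = √0.1333 = 0.3651.

0.3651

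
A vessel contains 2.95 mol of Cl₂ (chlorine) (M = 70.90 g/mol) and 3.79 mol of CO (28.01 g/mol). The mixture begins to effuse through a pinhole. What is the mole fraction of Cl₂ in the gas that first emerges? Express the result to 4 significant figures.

The effusion rate of species i is ∝ p_i/√M_i ∝ n_i/√M_i.
Mole fraction of Cl₂ in the effusate = (n_Cl₂/√M_Cl₂) / (n_Cl₂/√M_Cl₂ + n_CO/√M_CO)
= (2.95/√70.90) / (2.95/√70.90 + 3.79/√28.01) = 0.3503/(0.3503 + 0.7161) = 0.3285.

0.3285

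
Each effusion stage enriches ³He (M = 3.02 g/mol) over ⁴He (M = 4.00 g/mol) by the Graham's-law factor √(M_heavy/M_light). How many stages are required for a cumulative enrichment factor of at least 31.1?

With α = √(4.00/3.02) per stage, ln α = ½ ln(1.32450) = 0.1405.
Need α^N ≥ 31.1 ⇒ N ≥ ln(31.1) / ln α = 3.437 / 0.1405 = 24.46.
Rounding up, N = 25 stages.

25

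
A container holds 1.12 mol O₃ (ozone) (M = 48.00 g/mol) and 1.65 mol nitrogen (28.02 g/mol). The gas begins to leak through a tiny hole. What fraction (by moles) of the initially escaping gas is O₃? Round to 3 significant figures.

Rate_i ∝ x_i/√M_i (Graham's law weighted by mole fraction), so the effusate composition follows n_i/√M_i.
Mole fraction of O₃ in the effusate = (n_O₃/√M_O₃) / (n_O₃/√M_O₃ + n_N₂/√M_N₂)
= (1.12/√48.00) / (1.12/√48.00 + 1.65/√28.02) = 0.1617/(0.1617 + 0.3117) = 0.342.

0.342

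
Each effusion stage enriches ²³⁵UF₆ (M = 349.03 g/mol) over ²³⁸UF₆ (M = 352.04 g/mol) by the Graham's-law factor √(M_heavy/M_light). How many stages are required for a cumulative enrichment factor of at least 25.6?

With α = √(352.04/349.03) per stage, ln α = ½ ln(1.00862) = 0.004293.
Need α^N ≥ 25.6 ⇒ N ≥ ln(25.6) / ln α = 3.243 / 0.004293 = 755.24.
So at least 756 stages are needed.

756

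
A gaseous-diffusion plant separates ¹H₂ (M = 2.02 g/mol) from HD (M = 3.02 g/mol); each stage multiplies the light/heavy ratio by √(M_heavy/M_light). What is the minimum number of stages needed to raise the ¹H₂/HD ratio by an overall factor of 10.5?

Single-stage factor α = √(3.02/2.02), so ln α = ½ ln(1.49505) = 0.2011.
Need α^N ≥ 10.5 ⇒ N ≥ ln(10.5) / ln α = 2.351 / 0.2011 = 11.69.
So at least 12 stages are needed.

12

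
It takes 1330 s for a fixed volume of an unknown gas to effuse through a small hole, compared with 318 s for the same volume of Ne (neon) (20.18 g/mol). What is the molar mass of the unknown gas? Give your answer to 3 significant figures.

By Graham's law, t_X/t_Ne = √(M_X/M_Ne).
1330/318 = 4.182 = √(M_X/20.18)
M_X = 20.18 × 4.182² = 20.18 × 17.49 = 353 g/mol

353 g/mol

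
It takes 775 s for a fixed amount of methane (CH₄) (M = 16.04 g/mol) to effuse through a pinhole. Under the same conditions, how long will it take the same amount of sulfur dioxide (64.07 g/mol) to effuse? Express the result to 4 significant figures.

1549 s

By Graham's law, t_SO₂/t_CH₄ = √(M_SO₂/M_CH₄) = √(64.07/16.04) = √3.994 = 1.999.
So the time for SO₂ is 775 × 1.999 = 1549 s.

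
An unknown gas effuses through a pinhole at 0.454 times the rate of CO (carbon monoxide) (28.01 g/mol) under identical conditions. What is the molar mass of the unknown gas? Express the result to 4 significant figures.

By Graham's law, rate_X/rate_CO = √(M_CO/M_X).
0.454 = √(28.01/M_X)
M_X = 28.01 / 0.454² = 28.01 / 0.2061 = 135.9 g/mol

135.9 g/mol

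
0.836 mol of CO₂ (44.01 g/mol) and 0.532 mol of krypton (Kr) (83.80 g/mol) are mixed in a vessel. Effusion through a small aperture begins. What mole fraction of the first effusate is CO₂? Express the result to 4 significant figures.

0.6844

The effusion rate of species i is ∝ p_i/√M_i ∝ n_i/√M_i.
So x_CO₂ in the escaping gas = (n_CO₂/√M_CO₂) / Σ(n_i/√M_i)
= (0.836/√44.01) / (0.836/√44.01 + 0.532/√83.80) = 0.1260/(0.1260 + 0.05812) = 0.6844.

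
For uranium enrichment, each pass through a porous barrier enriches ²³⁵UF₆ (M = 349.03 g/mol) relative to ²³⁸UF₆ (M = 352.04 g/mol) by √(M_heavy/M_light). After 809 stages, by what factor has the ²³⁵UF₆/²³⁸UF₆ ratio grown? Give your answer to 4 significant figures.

Each stage multiplies the ratio by α = √(352.04/349.03), so after 809 stages the overall factor is α^809 = (352.04/349.03)^(809/2).
= 1.00862^(809/2) = 32.25.

32.25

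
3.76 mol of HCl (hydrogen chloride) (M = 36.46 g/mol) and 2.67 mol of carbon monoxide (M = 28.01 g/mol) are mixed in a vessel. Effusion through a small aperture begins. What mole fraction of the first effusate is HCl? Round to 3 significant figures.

0.552

Each component's effusion rate ∝ (its partial pressure)·(1/√M) ∝ n_i/√M_i.
So x_HCl in the escaping gas = (n_HCl/√M_HCl) / Σ(n_i/√M_i)
= (3.76/√36.46) / (3.76/√36.46 + 2.67/√28.01) = 0.6227/(0.6227 + 0.5045) = 0.552.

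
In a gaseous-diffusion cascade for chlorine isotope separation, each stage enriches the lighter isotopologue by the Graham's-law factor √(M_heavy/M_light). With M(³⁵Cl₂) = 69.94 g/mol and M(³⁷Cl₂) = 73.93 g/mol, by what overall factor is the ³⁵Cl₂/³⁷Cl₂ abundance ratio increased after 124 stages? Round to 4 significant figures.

Overall factor = α^124 with α = √(73.93/69.94), i.e. (73.93/69.94)^(124/2).
= 1.05705^62 = 31.18.

31.18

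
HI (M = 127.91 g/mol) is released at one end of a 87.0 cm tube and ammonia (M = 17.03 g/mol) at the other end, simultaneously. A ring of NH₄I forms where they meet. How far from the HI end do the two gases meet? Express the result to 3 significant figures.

Graham's law gives d_HI/d_NH₃ = rate_HI/rate_NH₃ = √(M_NH₃/M_HI) = √(17.03/127.91) = 0.3649.
With d_HI + d_NH₃ = 87.0 cm, d_NH₃ = 87.0/(1 + 0.3649) = 63.74 cm.
d_HI = 87.0 − 63.74 = 23.3 cm.

23.3 cm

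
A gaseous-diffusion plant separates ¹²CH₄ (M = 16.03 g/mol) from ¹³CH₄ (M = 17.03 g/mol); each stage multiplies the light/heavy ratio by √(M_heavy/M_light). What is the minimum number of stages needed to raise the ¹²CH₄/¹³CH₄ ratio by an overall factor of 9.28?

With α = √(17.03/16.03) per stage, ln α = ½ ln(1.06238) = 0.03026.
Need α^N ≥ 9.28 ⇒ N ≥ ln(9.28) / ln α = 2.228 / 0.03026 = 73.63.
Minimum whole number of stages: N = 74.

74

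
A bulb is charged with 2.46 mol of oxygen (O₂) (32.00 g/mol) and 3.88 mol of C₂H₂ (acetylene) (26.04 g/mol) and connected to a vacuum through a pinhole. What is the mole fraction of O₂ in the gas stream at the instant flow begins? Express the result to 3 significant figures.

Effusion rate of each component ∝ n_i/√M_i (partial pressure × 1/√M).
So x_O₂ in the escaping gas = (n_O₂/√M_O₂) / Σ(n_i/√M_i)
= (2.46/√32.00) / (2.46/√32.00 + 3.88/√26.04) = 0.4349/(0.4349 + 0.7603) = 0.364.

0.364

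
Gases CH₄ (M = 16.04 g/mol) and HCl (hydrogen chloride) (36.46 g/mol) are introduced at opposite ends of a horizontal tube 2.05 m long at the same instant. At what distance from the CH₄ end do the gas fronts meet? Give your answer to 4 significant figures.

1.233 m

Distances travelled in equal time are proportional to diffusion rates, so d_CH₄/d_HCl = √(M_HCl/M_CH₄) = √(36.46/16.04) = 1.508.
With d_CH₄ + d_HCl = 2.05 m, d_HCl = 2.05/(1 + 1.508) = 0.8175 m.
d_CH₄ = 2.05 − 0.8175 = 1.233 m.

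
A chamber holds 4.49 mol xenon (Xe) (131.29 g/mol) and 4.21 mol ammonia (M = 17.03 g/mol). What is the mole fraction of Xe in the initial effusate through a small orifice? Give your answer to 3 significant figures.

Each component's effusion rate ∝ (its partial pressure)·(1/√M) ∝ n_i/√M_i.
x_Xe(eff) = (n_Xe/√M_Xe) / (n_Xe/√M_Xe + n_NH₃/√M_NH₃)
= (4.49/√131.29) / (4.49/√131.29 + 4.21/√17.03) = 0.3919/(0.3919 + 1.020) = 0.278.

0.278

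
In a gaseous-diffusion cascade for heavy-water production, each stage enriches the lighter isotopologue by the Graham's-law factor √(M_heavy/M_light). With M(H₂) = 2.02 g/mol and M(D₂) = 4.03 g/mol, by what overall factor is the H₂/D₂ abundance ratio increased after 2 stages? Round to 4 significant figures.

1.995

After 2 stages the ratio has grown by (√(4.03/2.02))^2 = (4.03/2.02)^(2/2).
= 1.99505^1 = 1.995.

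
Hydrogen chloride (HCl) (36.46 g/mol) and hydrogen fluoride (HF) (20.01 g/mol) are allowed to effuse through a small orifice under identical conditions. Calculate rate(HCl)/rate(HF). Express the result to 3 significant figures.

Graham's law gives rate_HCl/rate_HF = √(M_HF/M_HCl) = √(20.01/36.46) = √0.5488 = 0.741.

0.741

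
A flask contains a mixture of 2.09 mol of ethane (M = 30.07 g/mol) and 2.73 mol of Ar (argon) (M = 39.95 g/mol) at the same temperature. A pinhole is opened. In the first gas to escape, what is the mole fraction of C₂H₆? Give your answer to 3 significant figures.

The effusion rate of species i is ∝ p_i/√M_i ∝ n_i/√M_i.
x_C₂H₆(eff) = (n_C₂H₆/√M_C₂H₆) / (n_C₂H₆/√M_C₂H₆ + n_Ar/√M_Ar)
= (2.09/√30.07) / (2.09/√30.07 + 2.73/√39.95) = 0.3811/(0.3811 + 0.4319) = 0.469.

0.469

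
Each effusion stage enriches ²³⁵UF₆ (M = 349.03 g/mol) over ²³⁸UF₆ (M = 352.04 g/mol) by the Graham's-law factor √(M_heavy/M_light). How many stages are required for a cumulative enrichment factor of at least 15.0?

631

Single-stage factor α = √(352.04/349.03), so ln α = ½ ln(1.00862) = 0.004293.
Need α^N ≥ 15.0 ⇒ N ≥ ln(15.0) / ln α = 2.708 / 0.004293 = 630.74.
Minimum whole number of stages: N = 631.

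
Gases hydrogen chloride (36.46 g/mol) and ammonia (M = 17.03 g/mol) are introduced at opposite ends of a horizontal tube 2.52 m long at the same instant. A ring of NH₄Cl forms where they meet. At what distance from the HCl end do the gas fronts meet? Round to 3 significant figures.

The fronts meet when d_HCl + d_NH₃ = L with d_HCl/d_NH₃ = √(M_NH₃/M_HCl) (Graham's law). Here √(M_NH₃/M_HCl) = √(17.03/36.46) = 0.6834.
With d_HCl + d_NH₃ = 2.52 m, d_NH₃ = 2.52/(1 + 0.6834) = 1.497 m.
d_HCl = 2.52 − 1.497 = 1.02 m.

1.02 m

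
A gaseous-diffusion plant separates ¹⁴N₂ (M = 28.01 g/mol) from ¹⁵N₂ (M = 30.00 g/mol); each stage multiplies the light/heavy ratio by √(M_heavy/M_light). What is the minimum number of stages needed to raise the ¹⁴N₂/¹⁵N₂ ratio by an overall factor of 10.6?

69

Single-stage factor α = √(30.00/28.01), so ln α = ½ ln(1.07105) = 0.03432.
Need α^N ≥ 10.6 ⇒ N ≥ ln(10.6) / ln α = 2.361 / 0.03432 = 68.79.
Rounding up, N = 69 stages.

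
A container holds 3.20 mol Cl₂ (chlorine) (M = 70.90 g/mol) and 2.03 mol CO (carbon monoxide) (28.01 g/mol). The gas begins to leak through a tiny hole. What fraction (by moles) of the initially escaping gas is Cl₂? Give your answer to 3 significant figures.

0.498

Rate_i ∝ x_i/√M_i (Graham's law weighted by mole fraction), so the effusate composition follows n_i/√M_i.
So x_Cl₂ in the escaping gas = (n_Cl₂/√M_Cl₂) / Σ(n_i/√M_i)
= (3.20/√70.90) / (3.20/√70.90 + 2.03/√28.01) = 0.3800/(0.3800 + 0.3836) = 0.498.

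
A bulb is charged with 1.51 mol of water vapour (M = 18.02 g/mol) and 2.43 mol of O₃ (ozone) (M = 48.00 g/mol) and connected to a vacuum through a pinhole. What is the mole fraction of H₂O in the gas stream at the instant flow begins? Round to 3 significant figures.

0.504

The effusion rate of species i is ∝ p_i/√M_i ∝ n_i/√M_i.
Mole fraction of H₂O in the effusate = (n_H₂O/√M_H₂O) / (n_H₂O/√M_H₂O + n_O₃/√M_O₃)
= (1.51/√18.02) / (1.51/√18.02 + 2.43/√48.00) = 0.3557/(0.3557 + 0.3507) = 0.504.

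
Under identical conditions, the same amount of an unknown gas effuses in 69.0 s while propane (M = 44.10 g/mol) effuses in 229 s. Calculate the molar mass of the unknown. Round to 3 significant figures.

4.00 g/mol

From Graham's law, t_X/t_C₃H₈ = √(M_X/M_C₃H₈).
69.0/229 = 0.3013 = √(M_X/44.10)
M_X = 44.10 × 0.3013² = 44.10 × 0.09079 = 4.00 g/mol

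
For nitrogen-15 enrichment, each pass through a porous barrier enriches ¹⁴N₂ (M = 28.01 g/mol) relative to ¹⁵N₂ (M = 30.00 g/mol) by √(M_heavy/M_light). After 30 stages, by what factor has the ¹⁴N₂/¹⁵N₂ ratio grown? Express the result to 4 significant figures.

2.800

The single-stage factor is √(M_heavy/M_light), so 30 stages give [√(30.00/28.01)]^30 = (30.00/28.01)^(30/2).
= 1.07105^15 = 2.800.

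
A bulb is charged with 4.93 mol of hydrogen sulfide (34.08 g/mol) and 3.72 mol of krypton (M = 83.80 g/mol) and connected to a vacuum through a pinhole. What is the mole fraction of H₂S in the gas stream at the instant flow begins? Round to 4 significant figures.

Each component's effusion rate ∝ (its partial pressure)·(1/√M) ∝ n_i/√M_i.
x_H₂S(eff) = (n_H₂S/√M_H₂S) / (n_H₂S/√M_H₂S + n_Kr/√M_Kr)
= (4.93/√34.08) / (4.93/√34.08 + 3.72/√83.80) = 0.8445/(0.8445 + 0.4064) = 0.6751.

0.6751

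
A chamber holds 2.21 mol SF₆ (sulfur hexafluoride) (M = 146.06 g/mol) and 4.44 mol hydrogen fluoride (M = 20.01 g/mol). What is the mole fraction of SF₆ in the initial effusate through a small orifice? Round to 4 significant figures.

0.1556

Each component's effusion rate ∝ (its partial pressure)·(1/√M) ∝ n_i/√M_i.
So x_SF₆ in the escaping gas = (n_SF₆/√M_SF₆) / Σ(n_i/√M_i)
= (2.21/√146.06) / (2.21/√146.06 + 4.44/√20.01) = 0.1829/(0.1829 + 0.9926) = 0.1556.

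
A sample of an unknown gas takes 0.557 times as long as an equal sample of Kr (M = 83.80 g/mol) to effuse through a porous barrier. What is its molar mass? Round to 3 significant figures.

26.0 g/mol

By Graham's law, t_X/t_Kr = √(M_X/M_Kr).
0.557 = √(M_X/83.80)
M_X = 83.80 × 0.557² = 83.80 × 0.3102 = 26.0 g/mol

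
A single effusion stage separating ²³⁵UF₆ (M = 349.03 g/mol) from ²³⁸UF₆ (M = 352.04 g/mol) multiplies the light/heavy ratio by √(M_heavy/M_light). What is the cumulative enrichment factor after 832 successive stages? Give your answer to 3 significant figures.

35.6

Overall factor = α^832 with α = √(352.04/349.03), i.e. (352.04/349.03)^(832/2).
= 1.00862^416 = 35.6.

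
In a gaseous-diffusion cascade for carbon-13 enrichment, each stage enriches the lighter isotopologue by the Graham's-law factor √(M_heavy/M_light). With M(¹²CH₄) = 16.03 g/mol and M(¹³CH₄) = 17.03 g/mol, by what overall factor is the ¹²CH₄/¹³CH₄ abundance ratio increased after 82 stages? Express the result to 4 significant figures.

Overall factor = α^82 with α = √(17.03/16.03), i.e. (17.03/16.03)^(82/2).
= 1.06238^41 = 11.95.

11.95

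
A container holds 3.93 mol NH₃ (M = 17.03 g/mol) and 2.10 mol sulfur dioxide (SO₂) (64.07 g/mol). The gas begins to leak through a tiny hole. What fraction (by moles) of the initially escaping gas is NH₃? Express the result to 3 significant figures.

0.784

Effusion rate of each component ∝ n_i/√M_i (partial pressure × 1/√M).
x_NH₃(eff) = (n_NH₃/√M_NH₃) / (n_NH₃/√M_NH₃ + n_SO₂/√M_SO₂)
= (3.93/√17.03) / (3.93/√17.03 + 2.10/√64.07) = 0.9523/(0.9523 + 0.2624) = 0.784.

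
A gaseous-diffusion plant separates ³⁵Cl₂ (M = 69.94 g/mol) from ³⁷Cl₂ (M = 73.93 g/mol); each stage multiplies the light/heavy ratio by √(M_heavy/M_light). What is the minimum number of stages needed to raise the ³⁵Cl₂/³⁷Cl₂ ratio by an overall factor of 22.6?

113

Single-stage factor α = √(73.93/69.94), so ln α = ½ ln(1.05705) = 0.02774.
Need α^N ≥ 22.6 ⇒ N ≥ ln(22.6) / ln α = 3.118 / 0.02774 = 112.40.
So at least 113 stages are needed.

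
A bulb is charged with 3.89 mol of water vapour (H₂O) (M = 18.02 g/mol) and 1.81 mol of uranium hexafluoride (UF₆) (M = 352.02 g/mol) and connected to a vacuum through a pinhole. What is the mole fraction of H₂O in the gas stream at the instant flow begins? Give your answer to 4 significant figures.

0.9048

Effusion rate of each component ∝ n_i/√M_i (partial pressure × 1/√M).
So x_H₂O in the escaping gas = (n_H₂O/√M_H₂O) / Σ(n_i/√M_i)
= (3.89/√18.02) / (3.89/√18.02 + 1.81/√352.02) = 0.9164/(0.9164 + 0.09647) = 0.9048.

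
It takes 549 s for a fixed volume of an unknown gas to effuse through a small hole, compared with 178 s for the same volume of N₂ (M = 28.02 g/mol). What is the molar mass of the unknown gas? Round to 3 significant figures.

267 g/mol

Using Graham's law: t_X/t_N₂ = √(M_X/M_N₂).
549/178 = 3.084 = √(M_X/28.02)
M_X = 28.02 × 3.084² = 28.02 × 9.513 = 267 g/mol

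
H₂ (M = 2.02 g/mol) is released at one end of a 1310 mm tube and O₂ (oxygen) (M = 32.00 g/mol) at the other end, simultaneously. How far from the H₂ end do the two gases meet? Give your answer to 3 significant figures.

Graham's law gives d_H₂/d_O₂ = rate_H₂/rate_O₂ = √(M_O₂/M_H₂) = √(32.00/2.02) = 3.980.
With d_H₂ + d_O₂ = 1310 mm, d_O₂ = 1310/(1 + 3.980) = 263.0 mm.
d_H₂ = 1310 − 263.0 = 1050 mm.

1050 mm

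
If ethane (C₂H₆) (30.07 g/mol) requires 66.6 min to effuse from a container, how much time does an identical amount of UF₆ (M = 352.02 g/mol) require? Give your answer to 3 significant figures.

Using Graham's law: t_UF₆/t_C₂H₆ = √(M_UF₆/M_C₂H₆) = √(352.02/30.07) = √11.71 = 3.422.
So the time for UF₆ is 66.6 × 3.422 = 228 min.

228 min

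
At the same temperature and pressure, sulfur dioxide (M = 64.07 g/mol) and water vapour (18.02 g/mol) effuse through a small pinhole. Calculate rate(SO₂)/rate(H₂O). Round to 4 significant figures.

0.5303

Since effusion rate ∝ 1/√M, rate_SO₂/rate_H₂O = √(M_H₂O/M_SO₂) = √(18.02/64.07) = √0.2813 = 0.5303.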